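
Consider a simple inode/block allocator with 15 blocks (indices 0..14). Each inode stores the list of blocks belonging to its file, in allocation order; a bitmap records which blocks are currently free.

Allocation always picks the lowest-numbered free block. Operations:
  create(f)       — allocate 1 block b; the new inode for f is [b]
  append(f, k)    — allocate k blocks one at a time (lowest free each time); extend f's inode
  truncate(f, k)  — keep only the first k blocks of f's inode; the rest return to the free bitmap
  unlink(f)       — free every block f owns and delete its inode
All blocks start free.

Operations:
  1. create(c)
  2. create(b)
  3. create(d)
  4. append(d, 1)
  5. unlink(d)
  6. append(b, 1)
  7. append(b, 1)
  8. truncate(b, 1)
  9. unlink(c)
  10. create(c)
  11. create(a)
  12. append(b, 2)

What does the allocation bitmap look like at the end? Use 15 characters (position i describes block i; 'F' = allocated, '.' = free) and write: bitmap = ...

create(c): bitmap=F.............. | c=[0]
create(b): bitmap=FF............. | b=[1] c=[0]
create(d): bitmap=FFF............ | b=[1] c=[0] d=[2]
append(d, 1): bitmap=FFFF........... | b=[1] c=[0] d=[2, 3]
unlink(d): bitmap=FF............. | b=[1] c=[0]
append(b, 1): bitmap=FFF............ | b=[1, 2] c=[0]
append(b, 1): bitmap=FFFF........... | b=[1, 2, 3] c=[0]
truncate(b, 1): bitmap=FF............. | b=[1] c=[0]
unlink(c): bitmap=.F............. | b=[1]
create(c): bitmap=FF............. | b=[1] c=[0]
create(a): bitmap=FFF............ | a=[2] b=[1] c=[0]
append(b, 2): bitmap=FFFFF.......... | a=[2] b=[1, 3, 4] c=[0]

bitmap = FFFFF..........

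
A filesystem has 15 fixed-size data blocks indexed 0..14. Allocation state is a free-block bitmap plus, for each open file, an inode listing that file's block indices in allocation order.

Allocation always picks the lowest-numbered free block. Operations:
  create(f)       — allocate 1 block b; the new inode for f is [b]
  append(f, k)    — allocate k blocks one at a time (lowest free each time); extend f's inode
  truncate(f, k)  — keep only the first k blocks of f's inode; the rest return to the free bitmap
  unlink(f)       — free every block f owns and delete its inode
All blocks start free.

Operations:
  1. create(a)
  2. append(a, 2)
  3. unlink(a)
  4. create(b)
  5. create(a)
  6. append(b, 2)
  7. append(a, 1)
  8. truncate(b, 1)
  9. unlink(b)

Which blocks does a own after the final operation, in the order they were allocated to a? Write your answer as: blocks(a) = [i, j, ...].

[1] create(a) — a=0 (map F..............)
[2] append(a, 2) — a=0,1,2 (map FFF............)
[3] unlink(a) —  (map ...............)
[4] create(b) — b=0 (map F..............)
[5] create(a) — a=1 b=0 (map FF.............)
[6] append(b, 2) — a=1 b=0,2,3 (map FFFF...........)
[7] append(a, 1) — a=1,4 b=0,2,3 (map FFFFF..........)
[8] truncate(b, 1) — a=1,4 b=0 (map FF..F..........)
[9] unlink(b) — a=1,4 (map .F..F..........)

blocks(a) = [1, 4]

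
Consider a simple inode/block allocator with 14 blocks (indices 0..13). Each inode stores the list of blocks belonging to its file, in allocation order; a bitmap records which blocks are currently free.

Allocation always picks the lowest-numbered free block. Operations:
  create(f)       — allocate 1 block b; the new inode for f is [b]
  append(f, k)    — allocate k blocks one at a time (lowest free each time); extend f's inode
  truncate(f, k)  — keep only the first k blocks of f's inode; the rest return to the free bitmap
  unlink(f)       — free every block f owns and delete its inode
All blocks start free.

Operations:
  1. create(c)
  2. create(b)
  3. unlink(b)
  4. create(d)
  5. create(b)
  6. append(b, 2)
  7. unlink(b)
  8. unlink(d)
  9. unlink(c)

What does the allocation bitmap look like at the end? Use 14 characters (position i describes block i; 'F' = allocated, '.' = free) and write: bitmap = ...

bitmap = ..............

  1. create(c)  ⇒  F.............  {c→[0]}
  2. create(b)  ⇒  FF............  {b→[1]; c→[0]}
  3. unlink(b)  ⇒  F.............  {c→[0]}
  4. create(d)  ⇒  FF............  {c→[0]; d→[1]}
  5. create(b)  ⇒  FFF...........  {b→[2]; c→[0]; d→[1]}
  6. append(b, 2)  ⇒  FFFFF.........  {b→[2, 3, 4]; c→[0]; d→[1]}
  7. unlink(b)  ⇒  FF............  {c→[0]; d→[1]}
  8. unlink(d)  ⇒  F.............  {c→[0]}
  9. unlink(c)  ⇒  ..............  {}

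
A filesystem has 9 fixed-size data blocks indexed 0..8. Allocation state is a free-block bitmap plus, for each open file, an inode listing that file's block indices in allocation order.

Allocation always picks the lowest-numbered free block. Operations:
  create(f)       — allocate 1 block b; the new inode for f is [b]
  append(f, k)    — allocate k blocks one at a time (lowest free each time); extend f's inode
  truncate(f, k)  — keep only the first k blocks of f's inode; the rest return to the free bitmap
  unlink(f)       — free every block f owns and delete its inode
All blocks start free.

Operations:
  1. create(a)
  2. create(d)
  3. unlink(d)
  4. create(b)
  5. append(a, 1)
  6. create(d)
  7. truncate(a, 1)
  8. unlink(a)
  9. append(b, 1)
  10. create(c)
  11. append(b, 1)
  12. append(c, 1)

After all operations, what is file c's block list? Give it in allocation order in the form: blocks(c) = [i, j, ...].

after create(a) → a:[0]  free=[F........]
after create(d) → a:[0], d:[1]  free=[FF.......]
after unlink(d) → a:[0]  free=[F........]
after create(b) → a:[0], b:[1]  free=[FF.......]
after append(a, 1) → a:[0, 2], b:[1]  free=[FFF......]
after create(d) → a:[0, 2], b:[1], d:[3]  free=[FFFF.....]
after truncate(a, 1) → a:[0], b:[1], d:[3]  free=[FF.F.....]
after unlink(a) → b:[1], d:[3]  free=[.F.F.....]
after append(b, 1) → b:[1, 0], d:[3]  free=[FF.F.....]
after create(c) → b:[1, 0], c:[2], d:[3]  free=[FFFF.....]
after append(b, 1) → b:[1, 0, 4], c:[2], d:[3]  free=[FFFFF....]
after append(c, 1) → b:[1, 0, 4], c:[2, 5], d:[3]  free=[FFFFFF...]

blocks(c) = [2, 5]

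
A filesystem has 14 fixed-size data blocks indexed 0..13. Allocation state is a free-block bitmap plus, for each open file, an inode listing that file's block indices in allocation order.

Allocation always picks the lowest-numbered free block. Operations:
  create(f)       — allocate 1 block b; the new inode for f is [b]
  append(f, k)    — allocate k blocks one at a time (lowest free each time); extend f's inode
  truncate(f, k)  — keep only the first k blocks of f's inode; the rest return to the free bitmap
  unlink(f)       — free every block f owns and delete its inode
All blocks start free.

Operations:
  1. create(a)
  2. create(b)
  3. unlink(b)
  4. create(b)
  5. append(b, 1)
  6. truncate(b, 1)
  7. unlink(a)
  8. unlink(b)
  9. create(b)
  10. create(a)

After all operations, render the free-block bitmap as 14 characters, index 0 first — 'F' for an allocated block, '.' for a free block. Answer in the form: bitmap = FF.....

bitmap = FF............

[1] create(a) — a=0 (map F.............)
[2] create(b) — a=0 b=1 (map FF............)
[3] unlink(b) — a=0 (map F.............)
[4] create(b) — a=0 b=1 (map FF............)
[5] append(b, 1) — a=0 b=1,2 (map FFF...........)
[6] truncate(b, 1) — a=0 b=1 (map FF............)
[7] unlink(a) — b=1 (map .F............)
[8] unlink(b) —  (map ..............)
[9] create(b) — b=0 (map F.............)
[10] create(a) — a=1 b=0 (map FF............)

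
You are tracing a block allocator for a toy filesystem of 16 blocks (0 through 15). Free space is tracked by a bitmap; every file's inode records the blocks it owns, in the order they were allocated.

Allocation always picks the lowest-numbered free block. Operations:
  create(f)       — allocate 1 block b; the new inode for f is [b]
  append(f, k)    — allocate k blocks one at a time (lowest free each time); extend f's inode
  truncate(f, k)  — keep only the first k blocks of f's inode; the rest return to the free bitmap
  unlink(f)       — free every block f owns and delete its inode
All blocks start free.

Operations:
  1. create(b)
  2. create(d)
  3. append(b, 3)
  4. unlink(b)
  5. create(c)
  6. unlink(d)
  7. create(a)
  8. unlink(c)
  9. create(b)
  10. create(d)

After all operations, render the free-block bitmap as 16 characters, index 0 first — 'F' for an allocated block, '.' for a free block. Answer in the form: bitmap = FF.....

create(b): bitmap=F............... | b=[0]
create(d): bitmap=FF.............. | b=[0] d=[1]
append(b, 3): bitmap=FFFFF........... | b=[0, 2, 3, 4] d=[1]
unlink(b): bitmap=.F.............. | d=[1]
create(c): bitmap=FF.............. | c=[0] d=[1]
unlink(d): bitmap=F............... | c=[0]
create(a): bitmap=FF.............. | a=[1] c=[0]
unlink(c): bitmap=.F.............. | a=[1]
create(b): bitmap=FF.............. | a=[1] b=[0]
create(d): bitmap=FFF............. | a=[1] b=[0] d=[2]

bitmap = FFF.............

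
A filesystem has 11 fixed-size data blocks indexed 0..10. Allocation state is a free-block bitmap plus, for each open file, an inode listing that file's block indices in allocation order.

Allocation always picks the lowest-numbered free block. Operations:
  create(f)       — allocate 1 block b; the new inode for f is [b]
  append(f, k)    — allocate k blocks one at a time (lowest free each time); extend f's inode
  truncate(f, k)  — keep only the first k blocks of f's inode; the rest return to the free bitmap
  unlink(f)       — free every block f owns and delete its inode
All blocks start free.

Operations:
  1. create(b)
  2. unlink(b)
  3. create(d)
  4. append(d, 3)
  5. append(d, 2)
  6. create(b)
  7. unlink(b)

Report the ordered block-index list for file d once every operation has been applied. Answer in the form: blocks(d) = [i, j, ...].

blocks(d) = [0, 1, 2, 3, 4, 5]

[1] create(b) — b=0 (map F..........)
[2] unlink(b) —  (map ...........)
[3] create(d) — d=0 (map F..........)
[4] append(d, 3) — d=0,1,2,3 (map FFFF.......)
[5] append(d, 2) — d=0,1,2,3,4,5 (map FFFFFF.....)
[6] create(b) — b=6 d=0,1,2,3,4,5 (map FFFFFFF....)
[7] unlink(b) — d=0,1,2,3,4,5 (map FFFFFF.....)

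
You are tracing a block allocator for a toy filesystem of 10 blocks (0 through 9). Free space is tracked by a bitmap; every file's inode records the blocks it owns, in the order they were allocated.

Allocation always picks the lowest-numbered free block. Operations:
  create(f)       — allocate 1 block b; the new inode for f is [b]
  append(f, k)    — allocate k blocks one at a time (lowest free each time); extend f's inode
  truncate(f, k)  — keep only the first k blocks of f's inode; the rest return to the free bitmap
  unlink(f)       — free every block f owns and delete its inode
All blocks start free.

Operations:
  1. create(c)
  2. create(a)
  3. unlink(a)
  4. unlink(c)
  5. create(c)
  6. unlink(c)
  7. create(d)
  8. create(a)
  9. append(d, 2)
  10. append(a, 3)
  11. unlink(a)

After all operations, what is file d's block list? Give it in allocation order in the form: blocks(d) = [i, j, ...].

[1] create(c) — c=0 (map F.........)
[2] create(a) — a=1 c=0 (map FF........)
[3] unlink(a) — c=0 (map F.........)
[4] unlink(c) —  (map ..........)
[5] create(c) — c=0 (map F.........)
[6] unlink(c) —  (map ..........)
[7] create(d) — d=0 (map F.........)
[8] create(a) — a=1 d=0 (map FF........)
[9] append(d, 2) — a=1 d=0,2,3 (map FFFF......)
[10] append(a, 3) — a=1,4,5,6 d=0,2,3 (map FFFFFFF...)
[11] unlink(a) — d=0,2,3 (map F.FF......)

blocks(d) = [0, 2, 3]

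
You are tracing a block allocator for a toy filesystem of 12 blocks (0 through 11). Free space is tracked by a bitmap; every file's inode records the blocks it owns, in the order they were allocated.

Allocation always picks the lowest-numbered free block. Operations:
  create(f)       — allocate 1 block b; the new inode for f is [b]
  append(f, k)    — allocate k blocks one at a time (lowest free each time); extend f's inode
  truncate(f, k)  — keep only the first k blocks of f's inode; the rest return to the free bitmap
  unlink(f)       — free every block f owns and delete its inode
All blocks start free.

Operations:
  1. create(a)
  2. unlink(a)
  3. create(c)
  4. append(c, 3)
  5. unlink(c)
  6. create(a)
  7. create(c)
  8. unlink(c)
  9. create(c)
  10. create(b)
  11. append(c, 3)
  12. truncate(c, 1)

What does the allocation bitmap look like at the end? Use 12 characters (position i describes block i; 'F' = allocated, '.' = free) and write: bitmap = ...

bitmap = FFF.........

after create(a) → a:[0]  free=[F...........]
after unlink(a) →   free=[............]
after create(c) → c:[0]  free=[F...........]
after append(c, 3) → c:[0, 1, 2, 3]  free=[FFFF........]
after unlink(c) →   free=[............]
after create(a) → a:[0]  free=[F...........]
after create(c) → a:[0], c:[1]  free=[FF..........]
after unlink(c) → a:[0]  free=[F...........]
after create(c) → a:[0], c:[1]  free=[FF..........]
after create(b) → a:[0], b:[2], c:[1]  free=[FFF.........]
after append(c, 3) → a:[0], b:[2], c:[1, 3, 4, 5]  free=[FFFFFF......]
after truncate(c, 1) → a:[0], b:[2], c:[1]  free=[FFF.........]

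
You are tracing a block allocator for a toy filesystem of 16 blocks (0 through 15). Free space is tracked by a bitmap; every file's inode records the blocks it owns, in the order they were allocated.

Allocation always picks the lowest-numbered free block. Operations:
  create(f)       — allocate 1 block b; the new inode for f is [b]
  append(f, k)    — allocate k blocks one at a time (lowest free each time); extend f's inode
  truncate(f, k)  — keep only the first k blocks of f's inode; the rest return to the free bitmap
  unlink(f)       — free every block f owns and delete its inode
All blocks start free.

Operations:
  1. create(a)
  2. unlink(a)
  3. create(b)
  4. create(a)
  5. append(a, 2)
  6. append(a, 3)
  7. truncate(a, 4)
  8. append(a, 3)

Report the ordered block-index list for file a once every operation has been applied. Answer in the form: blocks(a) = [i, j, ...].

  1. create(a)  ⇒  F...............  {a→[0]}
  2. unlink(a)  ⇒  ................  {}
  3. create(b)  ⇒  F...............  {b→[0]}
  4. create(a)  ⇒  FF..............  {a→[1]; b→[0]}
  5. append(a, 2)  ⇒  FFFF............  {a→[1, 2, 3]; b→[0]}
  6. append(a, 3)  ⇒  FFFFFFF.........  {a→[1, 2, 3, 4, 5, 6]; b→[0]}
  7. truncate(a, 4)  ⇒  FFFFF...........  {a→[1, 2, 3, 4]; b→[0]}
  8. append(a, 3)  ⇒  FFFFFFFF........  {a→[1, 2, 3, 4, 5, 6, 7]; b→[0]}

blocks(a) = [1, 2, 3, 4, 5, 6, 7]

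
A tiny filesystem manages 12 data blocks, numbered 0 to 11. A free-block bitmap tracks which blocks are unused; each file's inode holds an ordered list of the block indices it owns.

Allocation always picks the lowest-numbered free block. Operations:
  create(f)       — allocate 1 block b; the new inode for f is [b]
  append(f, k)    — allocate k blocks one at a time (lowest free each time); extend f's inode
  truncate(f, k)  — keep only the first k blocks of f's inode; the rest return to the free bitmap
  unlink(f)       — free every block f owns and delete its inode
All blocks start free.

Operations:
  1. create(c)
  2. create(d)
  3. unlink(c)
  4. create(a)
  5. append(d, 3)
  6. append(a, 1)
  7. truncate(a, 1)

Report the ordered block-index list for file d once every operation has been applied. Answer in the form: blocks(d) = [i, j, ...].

blocks(d) = [1, 2, 3, 4]

after create(c) → c:[0]  free=[F...........]
after create(d) → c:[0], d:[1]  free=[FF..........]
after unlink(c) → d:[1]  free=[.F..........]
after create(a) → a:[0], d:[1]  free=[FF..........]
after append(d, 3) → a:[0], d:[1, 2, 3, 4]  free=[FFFFF.......]
after append(a, 1) → a:[0, 5], d:[1, 2, 3, 4]  free=[FFFFFF......]
after truncate(a, 1) → a:[0], d:[1, 2, 3, 4]  free=[FFFFF.......]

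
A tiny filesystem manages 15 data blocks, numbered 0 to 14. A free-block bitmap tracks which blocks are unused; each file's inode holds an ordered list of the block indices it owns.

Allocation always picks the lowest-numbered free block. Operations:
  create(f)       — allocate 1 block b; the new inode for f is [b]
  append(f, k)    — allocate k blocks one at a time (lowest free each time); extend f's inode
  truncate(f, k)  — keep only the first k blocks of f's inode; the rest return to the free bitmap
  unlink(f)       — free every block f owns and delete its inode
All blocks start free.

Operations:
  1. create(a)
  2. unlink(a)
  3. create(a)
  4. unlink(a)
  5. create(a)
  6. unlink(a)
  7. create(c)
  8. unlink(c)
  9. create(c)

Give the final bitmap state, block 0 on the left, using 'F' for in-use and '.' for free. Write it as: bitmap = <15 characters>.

create(a): bitmap=F.............. | a=[0]
unlink(a): bitmap=............... | 
create(a): bitmap=F.............. | a=[0]
unlink(a): bitmap=............... | 
create(a): bitmap=F.............. | a=[0]
unlink(a): bitmap=............... | 
create(c): bitmap=F.............. | c=[0]
unlink(c): bitmap=............... | 
create(c): bitmap=F.............. | c=[0]

bitmap = F..............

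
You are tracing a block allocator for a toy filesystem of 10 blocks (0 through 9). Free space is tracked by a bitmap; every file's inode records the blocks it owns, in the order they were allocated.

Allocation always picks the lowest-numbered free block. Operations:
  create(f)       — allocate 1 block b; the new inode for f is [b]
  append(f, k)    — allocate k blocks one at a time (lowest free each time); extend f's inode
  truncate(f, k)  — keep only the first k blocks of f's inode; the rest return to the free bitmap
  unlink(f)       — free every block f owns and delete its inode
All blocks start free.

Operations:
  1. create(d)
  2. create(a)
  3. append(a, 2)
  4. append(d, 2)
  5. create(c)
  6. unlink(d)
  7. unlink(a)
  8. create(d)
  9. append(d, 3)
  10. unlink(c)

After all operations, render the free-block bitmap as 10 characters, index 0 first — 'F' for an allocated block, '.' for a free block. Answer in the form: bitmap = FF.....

bitmap = FFFF......

after create(d) → d:[0]  free=[F.........]
after create(a) → a:[1], d:[0]  free=[FF........]
after append(a, 2) → a:[1, 2, 3], d:[0]  free=[FFFF......]
after append(d, 2) → a:[1, 2, 3], d:[0, 4, 5]  free=[FFFFFF....]
after create(c) → a:[1, 2, 3], c:[6], d:[0, 4, 5]  free=[FFFFFFF...]
after unlink(d) → a:[1, 2, 3], c:[6]  free=[.FFF..F...]
after unlink(a) → c:[6]  free=[......F...]
after create(d) → c:[6], d:[0]  free=[F.....F...]
after append(d, 3) → c:[6], d:[0, 1, 2, 3]  free=[FFFF..F...]
after unlink(c) → d:[0, 1, 2, 3]  free=[FFFF......]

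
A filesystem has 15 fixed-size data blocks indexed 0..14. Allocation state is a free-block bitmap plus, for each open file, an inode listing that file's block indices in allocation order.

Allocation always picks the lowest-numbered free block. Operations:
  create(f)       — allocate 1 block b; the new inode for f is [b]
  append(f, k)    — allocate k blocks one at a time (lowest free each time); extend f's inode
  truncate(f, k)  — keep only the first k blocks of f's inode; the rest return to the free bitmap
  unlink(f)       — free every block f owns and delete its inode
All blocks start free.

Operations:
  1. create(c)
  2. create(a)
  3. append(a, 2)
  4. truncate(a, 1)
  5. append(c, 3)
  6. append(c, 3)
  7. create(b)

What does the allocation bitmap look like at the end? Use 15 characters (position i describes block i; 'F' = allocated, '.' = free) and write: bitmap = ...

create(c): bitmap=F.............. | c=[0]
create(a): bitmap=FF............. | a=[1] c=[0]
append(a, 2): bitmap=FFFF........... | a=[1, 2, 3] c=[0]
truncate(a, 1): bitmap=FF............. | a=[1] c=[0]
append(c, 3): bitmap=FFFFF.......... | a=[1] c=[0, 2, 3, 4]
append(c, 3): bitmap=FFFFFFFF....... | a=[1] c=[0, 2, 3, 4, 5, 6, 7]
create(b): bitmap=FFFFFFFFF...... | a=[1] b=[8] c=[0, 2, 3, 4, 5, 6, 7]

bitmap = FFFFFFFFF......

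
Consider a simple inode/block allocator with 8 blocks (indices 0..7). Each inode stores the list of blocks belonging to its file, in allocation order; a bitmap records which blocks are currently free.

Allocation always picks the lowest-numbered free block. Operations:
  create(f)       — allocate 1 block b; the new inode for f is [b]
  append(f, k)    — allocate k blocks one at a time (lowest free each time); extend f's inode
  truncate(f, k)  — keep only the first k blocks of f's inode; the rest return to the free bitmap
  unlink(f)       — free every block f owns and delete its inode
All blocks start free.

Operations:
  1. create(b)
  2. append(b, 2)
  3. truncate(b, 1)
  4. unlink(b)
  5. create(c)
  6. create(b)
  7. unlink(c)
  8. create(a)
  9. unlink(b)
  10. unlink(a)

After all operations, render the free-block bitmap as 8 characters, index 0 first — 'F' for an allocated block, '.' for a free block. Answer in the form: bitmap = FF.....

  1. create(b)  ⇒  F.......  {b→[0]}
  2. append(b, 2)  ⇒  FFF.....  {b→[0, 1, 2]}
  3. truncate(b, 1)  ⇒  F.......  {b→[0]}
  4. unlink(b)  ⇒  ........  {}
  5. create(c)  ⇒  F.......  {c→[0]}
  6. create(b)  ⇒  FF......  {b→[1]; c→[0]}
  7. unlink(c)  ⇒  .F......  {b→[1]}
  8. create(a)  ⇒  FF......  {a→[0]; b→[1]}
  9. unlink(b)  ⇒  F.......  {a→[0]}
  10. unlink(a)  ⇒  ........  {}

bitmap = ........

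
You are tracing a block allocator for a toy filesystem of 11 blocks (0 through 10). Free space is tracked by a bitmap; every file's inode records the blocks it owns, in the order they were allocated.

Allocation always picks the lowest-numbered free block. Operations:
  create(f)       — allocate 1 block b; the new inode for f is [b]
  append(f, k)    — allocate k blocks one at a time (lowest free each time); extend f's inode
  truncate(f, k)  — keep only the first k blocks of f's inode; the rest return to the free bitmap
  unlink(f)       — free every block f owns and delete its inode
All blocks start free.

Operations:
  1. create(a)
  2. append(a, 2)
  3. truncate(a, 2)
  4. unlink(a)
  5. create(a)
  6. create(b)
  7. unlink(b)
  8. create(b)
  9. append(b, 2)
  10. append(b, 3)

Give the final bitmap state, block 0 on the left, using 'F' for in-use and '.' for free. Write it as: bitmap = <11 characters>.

create(a): bitmap=F.......... | a=[0]
append(a, 2): bitmap=FFF........ | a=[0, 1, 2]
truncate(a, 2): bitmap=FF......... | a=[0, 1]
unlink(a): bitmap=........... | 
create(a): bitmap=F.......... | a=[0]
create(b): bitmap=FF......... | a=[0] b=[1]
unlink(b): bitmap=F.......... | a=[0]
create(b): bitmap=FF......... | a=[0] b=[1]
append(b, 2): bitmap=FFFF....... | a=[0] b=[1, 2, 3]
append(b, 3): bitmap=FFFFFFF.... | a=[0] b=[1, 2, 3, 4, 5, 6]

bitmap = FFFFFFF....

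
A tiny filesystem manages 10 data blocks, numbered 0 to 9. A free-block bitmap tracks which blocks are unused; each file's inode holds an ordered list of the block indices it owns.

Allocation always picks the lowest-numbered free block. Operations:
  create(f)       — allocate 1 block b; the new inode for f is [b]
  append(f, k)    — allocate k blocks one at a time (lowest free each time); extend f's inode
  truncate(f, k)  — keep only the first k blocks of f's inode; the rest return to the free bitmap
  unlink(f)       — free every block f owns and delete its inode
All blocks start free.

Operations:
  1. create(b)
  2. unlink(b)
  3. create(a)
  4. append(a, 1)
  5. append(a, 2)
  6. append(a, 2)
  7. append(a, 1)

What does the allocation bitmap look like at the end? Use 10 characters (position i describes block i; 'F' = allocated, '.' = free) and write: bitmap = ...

  1. create(b)  ⇒  F.........  {b→[0]}
  2. unlink(b)  ⇒  ..........  {}
  3. create(a)  ⇒  F.........  {a→[0]}
  4. append(a, 1)  ⇒  FF........  {a→[0, 1]}
  5. append(a, 2)  ⇒  FFFF......  {a→[0, 1, 2, 3]}
  6. append(a, 2)  ⇒  FFFFFF....  {a→[0, 1, 2, 3, 4, 5]}
  7. append(a, 1)  ⇒  FFFFFFF...  {a→[0, 1, 2, 3, 4, 5, 6]}

bitmap = FFFFFFF...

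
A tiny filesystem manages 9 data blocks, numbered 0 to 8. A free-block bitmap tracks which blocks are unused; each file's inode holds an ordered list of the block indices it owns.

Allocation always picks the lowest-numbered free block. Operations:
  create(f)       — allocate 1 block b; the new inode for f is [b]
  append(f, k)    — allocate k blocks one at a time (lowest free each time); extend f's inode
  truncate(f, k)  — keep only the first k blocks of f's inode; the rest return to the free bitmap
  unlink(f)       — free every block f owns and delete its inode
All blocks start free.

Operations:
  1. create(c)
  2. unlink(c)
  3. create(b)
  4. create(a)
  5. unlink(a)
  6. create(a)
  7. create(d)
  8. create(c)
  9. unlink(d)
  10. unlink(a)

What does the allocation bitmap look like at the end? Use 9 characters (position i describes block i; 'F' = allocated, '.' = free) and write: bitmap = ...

bitmap = F..F.....

[1] create(c) — c=0 (map F........)
[2] unlink(c) —  (map .........)
[3] create(b) — b=0 (map F........)
[4] create(a) — a=1 b=0 (map FF.......)
[5] unlink(a) — b=0 (map F........)
[6] create(a) — a=1 b=0 (map FF.......)
[7] create(d) — a=1 b=0 d=2 (map FFF......)
[8] create(c) — a=1 b=0 c=3 d=2 (map FFFF.....)
[9] unlink(d) — a=1 b=0 c=3 (map FF.F.....)
[10] unlink(a) — b=0 c=3 (map F..F.....)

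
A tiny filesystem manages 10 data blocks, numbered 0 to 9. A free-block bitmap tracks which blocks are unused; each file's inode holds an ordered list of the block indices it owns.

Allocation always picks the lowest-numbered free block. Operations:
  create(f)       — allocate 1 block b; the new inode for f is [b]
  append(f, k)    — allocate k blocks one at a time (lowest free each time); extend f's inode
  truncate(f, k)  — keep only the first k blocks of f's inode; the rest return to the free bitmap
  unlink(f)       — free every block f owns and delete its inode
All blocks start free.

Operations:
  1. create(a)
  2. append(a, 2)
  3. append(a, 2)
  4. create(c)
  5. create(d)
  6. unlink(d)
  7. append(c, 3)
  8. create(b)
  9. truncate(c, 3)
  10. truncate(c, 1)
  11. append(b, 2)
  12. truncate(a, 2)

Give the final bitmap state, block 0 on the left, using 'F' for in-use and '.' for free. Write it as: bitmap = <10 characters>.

[1] create(a) — a=0 (map F.........)
[2] append(a, 2) — a=0,1,2 (map FFF.......)
[3] append(a, 2) — a=0,1,2,3,4 (map FFFFF.....)
[4] create(c) — a=0,1,2,3,4 c=5 (map FFFFFF....)
[5] create(d) — a=0,1,2,3,4 c=5 d=6 (map FFFFFFF...)
[6] unlink(d) — a=0,1,2,3,4 c=5 (map FFFFFF....)
[7] append(c, 3) — a=0,1,2,3,4 c=5,6,7,8 (map FFFFFFFFF.)
[8] create(b) — a=0,1,2,3,4 b=9 c=5,6,7,8 (map FFFFFFFFFF)
[9] truncate(c, 3) — a=0,1,2,3,4 b=9 c=5,6,7 (map FFFFFFFF.F)
[10] truncate(c, 1) — a=0,1,2,3,4 b=9 c=5 (map FFFFFF...F)
[11] append(b, 2) — a=0,1,2,3,4 b=9,6,7 c=5 (map FFFFFFFF.F)
[12] truncate(a, 2) — a=0,1 b=9,6,7 c=5 (map FF...FFF.F)

bitmap = FF...FFF.F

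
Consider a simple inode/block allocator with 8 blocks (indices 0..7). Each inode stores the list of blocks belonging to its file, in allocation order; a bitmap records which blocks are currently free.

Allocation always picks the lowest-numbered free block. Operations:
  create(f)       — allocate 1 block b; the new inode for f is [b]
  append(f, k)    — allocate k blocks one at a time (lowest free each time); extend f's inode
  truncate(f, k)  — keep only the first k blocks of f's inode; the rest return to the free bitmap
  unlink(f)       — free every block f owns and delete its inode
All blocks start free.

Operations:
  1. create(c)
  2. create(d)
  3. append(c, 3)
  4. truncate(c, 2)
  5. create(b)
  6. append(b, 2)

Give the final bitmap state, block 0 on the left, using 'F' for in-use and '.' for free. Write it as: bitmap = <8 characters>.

  1. create(c)  ⇒  F.......  {c→[0]}
  2. create(d)  ⇒  FF......  {c→[0]; d→[1]}
  3. append(c, 3)  ⇒  FFFFF...  {c→[0, 2, 3, 4]; d→[1]}
  4. truncate(c, 2)  ⇒  FFF.....  {c→[0, 2]; d→[1]}
  5. create(b)  ⇒  FFFF....  {b→[3]; c→[0, 2]; d→[1]}
  6. append(b, 2)  ⇒  FFFFFF..  {b→[3, 4, 5]; c→[0, 2]; d→[1]}

bitmap = FFFFFF..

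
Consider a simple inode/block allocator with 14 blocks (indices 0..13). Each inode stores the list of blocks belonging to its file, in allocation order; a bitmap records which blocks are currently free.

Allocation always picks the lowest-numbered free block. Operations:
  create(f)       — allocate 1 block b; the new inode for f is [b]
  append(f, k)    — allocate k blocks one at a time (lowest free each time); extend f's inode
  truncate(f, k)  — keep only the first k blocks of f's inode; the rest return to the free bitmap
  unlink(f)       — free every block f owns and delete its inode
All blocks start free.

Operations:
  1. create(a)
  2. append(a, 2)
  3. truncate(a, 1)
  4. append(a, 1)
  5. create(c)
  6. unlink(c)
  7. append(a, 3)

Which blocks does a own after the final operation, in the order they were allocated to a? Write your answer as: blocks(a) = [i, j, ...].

blocks(a) = [0, 1, 2, 3, 4]

[1] create(a) — a=0 (map F.............)
[2] append(a, 2) — a=0,1,2 (map FFF...........)
[3] truncate(a, 1) — a=0 (map F.............)
[4] append(a, 1) — a=0,1 (map FF............)
[5] create(c) — a=0,1 c=2 (map FFF...........)
[6] unlink(c) — a=0,1 (map FF............)
[7] append(a, 3) — a=0,1,2,3,4 (map FFFFF.........)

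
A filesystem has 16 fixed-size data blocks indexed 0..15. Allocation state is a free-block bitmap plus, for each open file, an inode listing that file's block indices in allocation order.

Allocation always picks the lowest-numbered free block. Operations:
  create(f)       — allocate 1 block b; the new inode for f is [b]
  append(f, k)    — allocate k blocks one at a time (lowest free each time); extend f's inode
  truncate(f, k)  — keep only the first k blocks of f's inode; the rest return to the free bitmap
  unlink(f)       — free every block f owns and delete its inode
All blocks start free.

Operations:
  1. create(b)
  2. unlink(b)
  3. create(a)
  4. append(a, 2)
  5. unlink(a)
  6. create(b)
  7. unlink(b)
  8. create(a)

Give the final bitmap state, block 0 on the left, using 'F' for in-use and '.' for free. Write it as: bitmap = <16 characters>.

bitmap = F...............

create(b): bitmap=F............... | b=[0]
unlink(b): bitmap=................ | 
create(a): bitmap=F............... | a=[0]
append(a, 2): bitmap=FFF............. | a=[0, 1, 2]
unlink(a): bitmap=................ | 
create(b): bitmap=F............... | b=[0]
unlink(b): bitmap=................ | 
create(a): bitmap=F............... | a=[0]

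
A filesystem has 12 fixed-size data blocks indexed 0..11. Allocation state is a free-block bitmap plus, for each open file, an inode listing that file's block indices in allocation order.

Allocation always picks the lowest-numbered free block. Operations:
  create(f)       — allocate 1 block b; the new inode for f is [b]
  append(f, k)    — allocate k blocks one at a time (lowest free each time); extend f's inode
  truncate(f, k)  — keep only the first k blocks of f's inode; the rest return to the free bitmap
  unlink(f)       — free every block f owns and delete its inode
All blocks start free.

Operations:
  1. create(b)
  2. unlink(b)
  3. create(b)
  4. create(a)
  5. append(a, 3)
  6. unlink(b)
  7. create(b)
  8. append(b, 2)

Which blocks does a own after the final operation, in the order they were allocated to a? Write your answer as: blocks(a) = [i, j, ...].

blocks(a) = [1, 2, 3, 4]

[1] create(b) — b=0 (map F...........)
[2] unlink(b) —  (map ............)
[3] create(b) — b=0 (map F...........)
[4] create(a) — a=1 b=0 (map FF..........)
[5] append(a, 3) — a=1,2,3,4 b=0 (map FFFFF.......)
[6] unlink(b) — a=1,2,3,4 (map .FFFF.......)
[7] create(b) — a=1,2,3,4 b=0 (map FFFFF.......)
[8] append(b, 2) — a=1,2,3,4 b=0,5,6 (map FFFFFFF.....)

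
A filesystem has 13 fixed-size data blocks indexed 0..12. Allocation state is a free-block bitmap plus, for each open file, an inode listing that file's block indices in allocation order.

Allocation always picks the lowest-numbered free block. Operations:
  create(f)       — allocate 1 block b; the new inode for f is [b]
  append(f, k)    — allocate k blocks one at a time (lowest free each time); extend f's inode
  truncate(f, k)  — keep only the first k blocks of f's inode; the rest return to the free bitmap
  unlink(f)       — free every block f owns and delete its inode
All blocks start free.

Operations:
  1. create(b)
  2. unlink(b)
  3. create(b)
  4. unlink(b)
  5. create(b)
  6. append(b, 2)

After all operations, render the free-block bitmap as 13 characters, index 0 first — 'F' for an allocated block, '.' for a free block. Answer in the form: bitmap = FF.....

bitmap = FFF..........

  1. create(b)  ⇒  F............  {b→[0]}
  2. unlink(b)  ⇒  .............  {}
  3. create(b)  ⇒  F............  {b→[0]}
  4. unlink(b)  ⇒  .............  {}
  5. create(b)  ⇒  F............  {b→[0]}
  6. append(b, 2)  ⇒  FFF..........  {b→[0, 1, 2]}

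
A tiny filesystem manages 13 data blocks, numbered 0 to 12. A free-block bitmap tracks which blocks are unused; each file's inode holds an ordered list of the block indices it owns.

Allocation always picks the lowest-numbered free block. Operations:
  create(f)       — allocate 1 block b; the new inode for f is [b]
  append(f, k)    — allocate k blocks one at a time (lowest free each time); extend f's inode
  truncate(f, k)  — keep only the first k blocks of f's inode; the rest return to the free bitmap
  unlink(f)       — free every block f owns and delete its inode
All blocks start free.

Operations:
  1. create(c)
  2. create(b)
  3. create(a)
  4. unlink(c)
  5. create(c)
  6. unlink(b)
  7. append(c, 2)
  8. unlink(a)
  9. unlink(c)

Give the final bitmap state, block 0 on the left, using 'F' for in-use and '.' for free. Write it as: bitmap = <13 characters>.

create(c): bitmap=F............ | c=[0]
create(b): bitmap=FF........... | b=[1] c=[0]
create(a): bitmap=FFF.......... | a=[2] b=[1] c=[0]
unlink(c): bitmap=.FF.......... | a=[2] b=[1]
create(c): bitmap=FFF.......... | a=[2] b=[1] c=[0]
unlink(b): bitmap=F.F.......... | a=[2] c=[0]
append(c, 2): bitmap=FFFF......... | a=[2] c=[0, 1, 3]
unlink(a): bitmap=FF.F......... | c=[0, 1, 3]
unlink(c): bitmap=............. | 

bitmap = .............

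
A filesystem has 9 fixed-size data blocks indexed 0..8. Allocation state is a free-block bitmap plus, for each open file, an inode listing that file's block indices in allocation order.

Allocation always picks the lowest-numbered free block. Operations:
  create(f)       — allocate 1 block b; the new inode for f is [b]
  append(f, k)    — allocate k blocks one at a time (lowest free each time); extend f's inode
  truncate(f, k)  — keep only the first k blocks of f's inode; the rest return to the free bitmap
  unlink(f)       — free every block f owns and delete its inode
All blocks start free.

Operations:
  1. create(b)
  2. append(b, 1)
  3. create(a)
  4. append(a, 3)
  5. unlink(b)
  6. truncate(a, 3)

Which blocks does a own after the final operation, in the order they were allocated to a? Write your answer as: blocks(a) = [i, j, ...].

create(b): bitmap=F........ | b=[0]
append(b, 1): bitmap=FF....... | b=[0, 1]
create(a): bitmap=FFF...... | a=[2] b=[0, 1]
append(a, 3): bitmap=FFFFFF... | a=[2, 3, 4, 5] b=[0, 1]
unlink(b): bitmap=..FFFF... | a=[2, 3, 4, 5]
truncate(a, 3): bitmap=..FFF.... | a=[2, 3, 4]

blocks(a) = [2, 3, 4]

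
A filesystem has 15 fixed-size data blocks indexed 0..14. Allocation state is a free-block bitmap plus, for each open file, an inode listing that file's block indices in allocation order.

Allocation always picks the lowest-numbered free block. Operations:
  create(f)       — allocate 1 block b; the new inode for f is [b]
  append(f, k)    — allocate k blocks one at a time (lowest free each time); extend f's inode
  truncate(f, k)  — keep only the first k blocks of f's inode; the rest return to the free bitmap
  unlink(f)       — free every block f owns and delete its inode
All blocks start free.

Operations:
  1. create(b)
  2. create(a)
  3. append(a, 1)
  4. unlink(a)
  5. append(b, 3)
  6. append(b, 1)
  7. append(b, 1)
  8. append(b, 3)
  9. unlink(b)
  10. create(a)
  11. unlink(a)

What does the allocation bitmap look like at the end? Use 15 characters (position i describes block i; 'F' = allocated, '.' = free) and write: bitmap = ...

  1. create(b)  ⇒  F..............  {b→[0]}
  2. create(a)  ⇒  FF.............  {a→[1]; b→[0]}
  3. append(a, 1)  ⇒  FFF............  {a→[1, 2]; b→[0]}
  4. unlink(a)  ⇒  F..............  {b→[0]}
  5. append(b, 3)  ⇒  FFFF...........  {b→[0, 1, 2, 3]}
  6. append(b, 1)  ⇒  FFFFF..........  {b→[0, 1, 2, 3, 4]}
  7. append(b, 1)  ⇒  FFFFFF.........  {b→[0, 1, 2, 3, 4, 5]}
  8. append(b, 3)  ⇒  FFFFFFFFF......  {b→[0, 1, 2, 3, 4, 5, 6, 7, 8]}
  9. unlink(b)  ⇒  ...............  {}
  10. create(a)  ⇒  F..............  {a→[0]}
  11. unlink(a)  ⇒  ...............  {}

bitmap = ...............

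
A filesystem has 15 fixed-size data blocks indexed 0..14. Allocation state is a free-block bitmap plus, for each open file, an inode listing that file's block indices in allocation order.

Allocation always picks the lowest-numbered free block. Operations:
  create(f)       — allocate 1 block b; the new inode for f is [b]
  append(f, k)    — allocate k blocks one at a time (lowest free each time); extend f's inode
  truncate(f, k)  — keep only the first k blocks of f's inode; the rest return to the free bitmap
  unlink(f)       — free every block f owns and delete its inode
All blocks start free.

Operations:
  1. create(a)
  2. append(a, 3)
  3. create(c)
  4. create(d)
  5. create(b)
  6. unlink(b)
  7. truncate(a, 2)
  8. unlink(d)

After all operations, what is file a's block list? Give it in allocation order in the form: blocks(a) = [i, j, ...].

blocks(a) = [0, 1]

  1. create(a)  ⇒  F..............  {a→[0]}
  2. append(a, 3)  ⇒  FFFF...........  {a→[0, 1, 2, 3]}
  3. create(c)  ⇒  FFFFF..........  {a→[0, 1, 2, 3]; c→[4]}
  4. create(d)  ⇒  FFFFFF.........  {a→[0, 1, 2, 3]; c→[4]; d→[5]}
  5. create(b)  ⇒  FFFFFFF........  {a→[0, 1, 2, 3]; b→[6]; c→[4]; d→[5]}
  6. unlink(b)  ⇒  FFFFFF.........  {a→[0, 1, 2, 3]; c→[4]; d→[5]}
  7. truncate(a, 2)  ⇒  FF..FF.........  {a→[0, 1]; c→[4]; d→[5]}
  8. unlink(d)  ⇒  FF..F..........  {a→[0, 1]; c→[4]}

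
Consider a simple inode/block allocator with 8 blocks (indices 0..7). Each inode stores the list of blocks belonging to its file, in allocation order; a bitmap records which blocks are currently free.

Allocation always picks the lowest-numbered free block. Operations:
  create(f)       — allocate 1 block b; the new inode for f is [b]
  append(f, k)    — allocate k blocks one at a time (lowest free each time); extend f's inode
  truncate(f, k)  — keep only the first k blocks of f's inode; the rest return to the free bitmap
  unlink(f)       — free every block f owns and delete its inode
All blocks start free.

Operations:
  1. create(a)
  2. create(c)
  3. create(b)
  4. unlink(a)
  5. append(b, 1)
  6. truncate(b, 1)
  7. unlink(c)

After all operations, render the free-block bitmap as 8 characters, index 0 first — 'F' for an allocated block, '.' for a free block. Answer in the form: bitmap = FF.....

  1. create(a)  ⇒  F.......  {a→[0]}
  2. create(c)  ⇒  FF......  {a→[0]; c→[1]}
  3. create(b)  ⇒  FFF.....  {a→[0]; b→[2]; c→[1]}
  4. unlink(a)  ⇒  .FF.....  {b→[2]; c→[1]}
  5. append(b, 1)  ⇒  FFF.....  {b→[2, 0]; c→[1]}
  6. truncate(b, 1)  ⇒  .FF.....  {b→[2]; c→[1]}
  7. unlink(c)  ⇒  ..F.....  {b→[2]}

bitmap = ..F.....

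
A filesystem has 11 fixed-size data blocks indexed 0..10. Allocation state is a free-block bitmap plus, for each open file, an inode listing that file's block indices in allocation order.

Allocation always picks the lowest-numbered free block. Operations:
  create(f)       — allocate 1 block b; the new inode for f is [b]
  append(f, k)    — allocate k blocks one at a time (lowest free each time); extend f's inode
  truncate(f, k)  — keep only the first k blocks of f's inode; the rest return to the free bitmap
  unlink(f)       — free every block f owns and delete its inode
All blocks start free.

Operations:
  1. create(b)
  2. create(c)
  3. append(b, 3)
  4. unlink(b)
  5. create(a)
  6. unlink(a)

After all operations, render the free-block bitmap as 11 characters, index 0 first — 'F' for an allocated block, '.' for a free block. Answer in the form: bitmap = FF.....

bitmap = .F.........

  1. create(b)  ⇒  F..........  {b→[0]}
  2. create(c)  ⇒  FF.........  {b→[0]; c→[1]}
  3. append(b, 3)  ⇒  FFFFF......  {b→[0, 2, 3, 4]; c→[1]}
  4. unlink(b)  ⇒  .F.........  {c→[1]}
  5. create(a)  ⇒  FF.........  {a→[0]; c→[1]}
  6. unlink(a)  ⇒  .F.........  {c→[1]}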